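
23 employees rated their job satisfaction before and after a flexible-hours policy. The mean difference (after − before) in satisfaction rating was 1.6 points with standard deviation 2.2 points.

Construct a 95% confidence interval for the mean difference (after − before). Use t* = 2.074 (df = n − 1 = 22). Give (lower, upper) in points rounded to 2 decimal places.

(0.65, 2.55)

This is a matched-pairs design, so SE = s_d/√n = 2.2/√23 = 0.4587.
Margin = 2.074 × 0.4587 = 0.9513; the interval is 1.6 ± 0.9513 = (0.65, 2.55).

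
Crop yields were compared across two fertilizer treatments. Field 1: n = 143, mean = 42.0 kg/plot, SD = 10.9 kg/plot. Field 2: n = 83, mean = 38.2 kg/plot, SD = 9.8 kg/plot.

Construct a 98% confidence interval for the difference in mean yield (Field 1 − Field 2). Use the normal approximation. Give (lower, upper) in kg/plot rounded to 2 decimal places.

Per-group SEs: s₁/√n₁ = 10.9/√143 = 0.9115, s₂/√n₂ = 9.8/√83 = 1.0757.
Unpooled SE of the difference: √(0.83083225 + 1.15713049) = 1.4100.
Margin of error = z* · SE = 2.326 × 1.4100 = 3.2797.
x̄₁ − x̄₂ = 42.0 − 38.2 = 3.8000.
CI: 3.8000 ± 3.2797 = (0.52, 7.08).

(0.52, 7.08)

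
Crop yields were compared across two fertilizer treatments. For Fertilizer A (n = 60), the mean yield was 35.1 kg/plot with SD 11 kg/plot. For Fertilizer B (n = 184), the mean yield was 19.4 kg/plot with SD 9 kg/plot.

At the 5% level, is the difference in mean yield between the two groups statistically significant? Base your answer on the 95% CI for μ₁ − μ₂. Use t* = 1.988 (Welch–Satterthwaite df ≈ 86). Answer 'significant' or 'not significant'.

significant

Standard errors of each mean: 11/√60 = 1.4201 and 9/√184 = 0.6635.
SE(x̄₁ − x̄₂) = √(1.4201² + 0.6635²) = 1.5675 for independent samples with unequal variances.
With t* = 1.988, the margin is 1.988 × 1.5675 = 3.1162.
x̄₁ − x̄₂ = 35.1 − 19.4 = 15.7000; the interval is 15.7000 ± 3.1162 = (12.5838, 18.8162).
The interval (12.5838, 18.8162) does not contain 0, so the difference is significant.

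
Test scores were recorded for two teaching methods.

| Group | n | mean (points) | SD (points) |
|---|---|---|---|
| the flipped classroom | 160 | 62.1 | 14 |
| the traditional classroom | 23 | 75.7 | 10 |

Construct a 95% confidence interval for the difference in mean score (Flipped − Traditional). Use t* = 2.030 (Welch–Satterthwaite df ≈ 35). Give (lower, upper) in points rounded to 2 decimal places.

(-18.39, -8.81)

Standard errors of each mean: 14/√160 = 1.1068 and 10/√23 = 2.0851.
SE(x̄₁ − x̄₂) = √(1.1068² + 2.0851²) = 2.3606 for independent samples with unequal variances.
With t* = 2.030, the margin is 2.030 × 2.3606 = 4.7920.
x̄₁ − x̄₂ = 62.1 − 75.7 = -13.6000; the interval is -13.6000 ± 4.7920 = (-18.39, -8.81).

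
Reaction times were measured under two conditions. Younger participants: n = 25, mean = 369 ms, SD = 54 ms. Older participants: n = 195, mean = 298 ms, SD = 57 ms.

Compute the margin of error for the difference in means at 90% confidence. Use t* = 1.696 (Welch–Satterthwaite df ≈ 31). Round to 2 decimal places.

19.58

SE₁ = s₁/√n₁ = 54/√25 = 10.8000; SE₂ = 57/√195 = 4.0819.
Independent samples, unequal variances: SE_diff = √(SE₁² + SE₂²) = √(116.64 + 16.66190761) = 11.5456.
t* = 1.696, so margin of error = 1.696 × 11.5456 = 19.5813.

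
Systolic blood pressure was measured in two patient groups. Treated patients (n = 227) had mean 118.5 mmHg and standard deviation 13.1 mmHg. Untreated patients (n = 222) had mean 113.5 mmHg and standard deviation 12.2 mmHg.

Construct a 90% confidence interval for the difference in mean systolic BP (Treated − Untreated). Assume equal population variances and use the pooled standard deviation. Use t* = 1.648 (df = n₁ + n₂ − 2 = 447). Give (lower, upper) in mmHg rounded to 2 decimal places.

s_p = √[((n₁−1)s₁² + (n₂−1)s₂²)/(n₁+n₂−2)] = √[(226·13.1² + 221·12.2²)/447] = 12.6630.
SE = 12.6630·√(1/227 + 1/222) = 1.1953.
With t* = 1.648, margin = 1.648 × 1.1953 = 1.9699.
x̄₁ − x̄₂ = 118.5 − 113.5 = 5.0000; interval 5.0000 ± 1.9699 = (3.03, 6.97).

(3.03, 6.97)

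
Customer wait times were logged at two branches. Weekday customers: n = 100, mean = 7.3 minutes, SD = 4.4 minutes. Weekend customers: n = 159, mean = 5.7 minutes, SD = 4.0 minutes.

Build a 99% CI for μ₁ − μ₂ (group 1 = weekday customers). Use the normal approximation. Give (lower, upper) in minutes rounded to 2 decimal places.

Standard errors of each mean: 4.4/√100 = 0.4400 and 4.0/√159 = 0.3172.
SE(x̄₁ − x̄₂) = √(0.4400² + 0.3172²) = 0.5424 for independent samples with unequal variances.
With z* = 2.576, the margin is 2.576 × 0.5424 = 1.3972.
x̄₁ − x̄₂ = 7.3 − 5.7 = 1.6000; the interval is 1.6000 ± 1.3972 = (0.20, 3.00).

(0.20, 3.00)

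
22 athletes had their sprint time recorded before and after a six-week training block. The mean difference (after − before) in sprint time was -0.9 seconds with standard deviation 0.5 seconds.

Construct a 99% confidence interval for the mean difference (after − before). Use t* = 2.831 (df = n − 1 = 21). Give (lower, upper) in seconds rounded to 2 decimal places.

(-1.20, -0.60)

This is a matched-pairs design, so SE = s_d/√n = 0.5/√22 = 0.1066.
Margin = 2.831 × 0.1066 = 0.3018; the interval is -0.9 ± 0.3018 = (-1.20, -0.60).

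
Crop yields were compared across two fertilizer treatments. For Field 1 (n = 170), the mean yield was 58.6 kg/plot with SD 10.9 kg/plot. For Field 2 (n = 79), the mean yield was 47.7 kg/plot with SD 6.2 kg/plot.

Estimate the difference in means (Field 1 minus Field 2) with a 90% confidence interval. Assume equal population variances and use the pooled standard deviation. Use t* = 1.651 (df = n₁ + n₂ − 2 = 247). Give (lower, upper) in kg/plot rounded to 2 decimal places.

(8.73, 13.07)

s_p = √[((n₁−1)s₁² + (n₂−1)s₂²)/(n₁+n₂−2)] = √[(169·10.9² + 78·6.2²)/247] = 9.6659.
SE = 9.6659·√(1/170 + 1/79) = 1.3161.
With t* = 1.651, margin = 1.651 × 1.3161 = 2.1729.
x̄₁ − x̄₂ = 58.6 − 47.7 = 10.9000; interval 10.9000 ± 2.1729 = (8.73, 13.07).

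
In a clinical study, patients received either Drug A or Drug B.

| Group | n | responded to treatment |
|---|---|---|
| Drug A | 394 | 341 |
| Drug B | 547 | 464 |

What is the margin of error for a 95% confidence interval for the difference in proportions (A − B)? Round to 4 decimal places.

0.0452

Sample proportions: 341/394 = 0.8655, 464/547 = 0.8483.
Each SE is √(p̂(1−p̂)/n): √(0.8655·0.1345/394) = 0.01719 and √(0.8483·0.1517/547) = 0.01534.
SE(p̂₁ − p̂₂) = √(SE₁² + SE₂²) = √(0.0002954961 + 0.0002353156) = 0.02304, since the two samples are independent.
At 95% confidence z* = 1.960; margin = 1.960 × 0.02304 = 0.04516.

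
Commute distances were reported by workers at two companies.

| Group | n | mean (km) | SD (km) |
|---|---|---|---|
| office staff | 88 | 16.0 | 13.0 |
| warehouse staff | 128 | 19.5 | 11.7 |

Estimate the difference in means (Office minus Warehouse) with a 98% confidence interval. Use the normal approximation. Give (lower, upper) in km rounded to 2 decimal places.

Per-group SEs: s₁/√n₁ = 13.0/√88 = 1.3858, s₂/√n₂ = 11.7/√128 = 1.0341.
Unpooled SE of the difference: √(1.92044164 + 1.06936281) = 1.7291.
Margin of error = z* · SE = 2.326 × 1.7291 = 4.0219.
x̄₁ − x̄₂ = 16.0 − 19.5 = -3.5000.
CI: -3.5000 ± 4.0219 = (-7.52, 0.52).

(-7.52, 0.52)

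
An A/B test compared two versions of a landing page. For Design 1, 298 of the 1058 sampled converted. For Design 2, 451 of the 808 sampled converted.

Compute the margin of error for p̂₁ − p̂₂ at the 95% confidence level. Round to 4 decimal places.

First, p̂₁ = 298/1058 = 0.2817; p̂₂ = 451/808 = 0.5582.
The two standard errors are √(0.2817×0.7183/1058) = 0.01383 and √(0.5582×0.4418/808) = 0.01747.
Because the samples are independent, SE_diff = √(0.01383² + 0.01747²) = 0.02228.
Using z* = 1.960 for 95%, ME = 1.960 × 0.02228 = 0.04367.

0.0437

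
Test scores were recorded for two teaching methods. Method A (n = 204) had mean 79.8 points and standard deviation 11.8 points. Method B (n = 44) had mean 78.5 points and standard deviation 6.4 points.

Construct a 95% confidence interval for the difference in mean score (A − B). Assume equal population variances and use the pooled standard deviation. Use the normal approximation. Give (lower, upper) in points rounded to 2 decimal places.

s_p = √[((n₁−1)s₁² + (n₂−1)s₂²)/(n₁+n₂−2)] = √[(203·11.8² + 43·6.4²)/246] = 11.0481.
SE = 11.0481·√(1/204 + 1/44) = 1.8364.
With z* = 1.960, margin = 1.960 × 1.8364 = 3.5993.
x̄₁ − x̄₂ = 79.8 − 78.5 = 1.3000; interval 1.3000 ± 3.5993 = (-2.30, 4.90).

(-2.30, 4.90)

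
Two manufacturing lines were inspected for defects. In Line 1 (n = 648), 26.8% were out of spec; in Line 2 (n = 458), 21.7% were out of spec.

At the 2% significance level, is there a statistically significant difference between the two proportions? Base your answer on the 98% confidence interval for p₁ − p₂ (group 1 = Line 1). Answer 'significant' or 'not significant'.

not significant

The two standard errors are √(0.2680×0.7320/648) = 0.01740 and √(0.2170×0.7830/458) = 0.01926.
Because the samples are independent, SE_diff = √(0.01740² + 0.01926²) = 0.02596.
Using z* = 2.326 for 98%, ME = 2.326 × 0.02596 = 0.06038.
p̂₁ − p̂₂ = 0.0510; interval 0.0510 ± 0.06038 gives (-0.00938, 0.11138).
The interval (-0.00938, 0.11138) contains 0, so the difference is not significant.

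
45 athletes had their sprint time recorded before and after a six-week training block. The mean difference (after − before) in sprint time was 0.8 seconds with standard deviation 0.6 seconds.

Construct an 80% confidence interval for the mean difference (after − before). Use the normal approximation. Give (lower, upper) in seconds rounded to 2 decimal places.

(0.69, 0.91)

Paired design: SE = s_d/√n = 0.6/√45 = 0.0894.
z* = 1.282; margin of error = 1.282 × 0.0894 = 0.1146.
0.8 ± 0.1146 → (0.69, 0.91).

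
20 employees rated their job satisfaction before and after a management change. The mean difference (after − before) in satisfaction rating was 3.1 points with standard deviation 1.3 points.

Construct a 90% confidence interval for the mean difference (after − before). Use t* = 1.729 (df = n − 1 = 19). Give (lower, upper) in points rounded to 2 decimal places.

Paired design: SE = s_d/√n = 1.3/√20 = 0.2907.
t* = 1.729; margin of error = 1.729 × 0.2907 = 0.5026.
3.1 ± 0.5026 → (2.60, 3.60).

(2.60, 3.60)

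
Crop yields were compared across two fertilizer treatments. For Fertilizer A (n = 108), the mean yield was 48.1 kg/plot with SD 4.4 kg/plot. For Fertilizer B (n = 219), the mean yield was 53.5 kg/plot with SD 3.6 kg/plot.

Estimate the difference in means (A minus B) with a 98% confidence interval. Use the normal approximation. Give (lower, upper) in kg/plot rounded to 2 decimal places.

(-6.54, -4.26)

Standard errors of each mean: 4.4/√108 = 0.4234 and 3.6/√219 = 0.2433.
SE(x̄₁ − x̄₂) = √(0.4234² + 0.2433²) = 0.4883 for independent samples with unequal variances.
With z* = 2.326, the margin is 2.326 × 0.4883 = 1.1358.
x̄₁ − x̄₂ = 48.1 − 53.5 = -5.4000; the interval is -5.4000 ± 1.1358 = (-6.54, -4.26).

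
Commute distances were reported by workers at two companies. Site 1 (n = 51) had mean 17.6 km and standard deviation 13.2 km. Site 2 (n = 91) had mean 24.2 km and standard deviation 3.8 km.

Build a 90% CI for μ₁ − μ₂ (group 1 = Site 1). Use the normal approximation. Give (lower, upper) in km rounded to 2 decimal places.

Per-group SEs: s₁/√n₁ = 13.2/√51 = 1.8484, s₂/√n₂ = 3.8/√91 = 0.3983.
Unpooled SE of the difference: √(3.41658256 + 0.15864289) = 1.8908.
Margin of error = z* · SE = 1.645 × 1.8908 = 3.1104.
x̄₁ − x̄₂ = 17.6 − 24.2 = -6.6000.
CI: -6.6000 ± 3.1104 = (-9.71, -3.49).

(-9.71, -3.49)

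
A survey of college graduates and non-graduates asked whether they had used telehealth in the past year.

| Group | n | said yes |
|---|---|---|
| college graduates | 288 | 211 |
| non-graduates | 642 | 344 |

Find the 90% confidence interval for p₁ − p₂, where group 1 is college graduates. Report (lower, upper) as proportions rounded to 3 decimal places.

(0.143, 0.251)

First, p̂₁ = 211/288 = 0.7326; p̂₂ = 344/642 = 0.5358.
The two standard errors are √(0.7326×0.2674/288) = 0.02608 and √(0.5358×0.4642/642) = 0.01968.
Because the samples are independent, SE_diff = √(0.02608² + 0.01968²) = 0.03267.
Using z* = 1.645 for 90%, ME = 1.645 × 0.03267 = 0.05374.
p̂₁ − p̂₂ = 0.1968; interval 0.1968 ± 0.05374 gives (0.143, 0.251).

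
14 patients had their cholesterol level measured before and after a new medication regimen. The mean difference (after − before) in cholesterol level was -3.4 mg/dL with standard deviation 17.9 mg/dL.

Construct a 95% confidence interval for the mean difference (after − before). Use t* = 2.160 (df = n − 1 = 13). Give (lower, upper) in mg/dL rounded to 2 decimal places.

(-13.73, 6.93)

Paired design: SE = s_d/√n = 17.9/√14 = 4.7840.
t* = 2.160; margin of error = 2.160 × 4.7840 = 10.3334.
-3.4 ± 10.3334 → (-13.73, 6.93).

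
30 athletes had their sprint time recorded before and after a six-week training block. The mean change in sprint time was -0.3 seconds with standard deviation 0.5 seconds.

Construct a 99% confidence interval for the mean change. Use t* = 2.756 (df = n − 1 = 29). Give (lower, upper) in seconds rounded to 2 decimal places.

(-0.55, -0.05)

This is a matched-pairs design, so SE = s_d/√n = 0.5/√30 = 0.0913.
Margin = 2.756 × 0.0913 = 0.2516; the interval is -0.3 ± 0.2516 = (-0.55, -0.05).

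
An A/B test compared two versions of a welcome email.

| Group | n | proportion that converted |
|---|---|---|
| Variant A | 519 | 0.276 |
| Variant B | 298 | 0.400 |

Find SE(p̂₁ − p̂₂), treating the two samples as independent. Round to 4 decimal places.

0.0345

The two standard errors are √(0.2760×0.7240/519) = 0.01962 and √(0.4000×0.6000/298) = 0.02838.
Because the samples are independent, SE_diff = √(0.01962² + 0.02838²) = 0.03450.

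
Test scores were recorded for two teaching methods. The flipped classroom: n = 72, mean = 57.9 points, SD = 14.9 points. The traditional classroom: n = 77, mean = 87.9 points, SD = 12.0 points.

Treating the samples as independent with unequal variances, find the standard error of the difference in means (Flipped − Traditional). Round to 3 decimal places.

2.226

Per-group SEs: s₁/√n₁ = 14.9/√72 = 1.7560, s₂/√n₂ = 12.0/√77 = 1.3675.
Unpooled SE of the difference: √(3.083536 + 1.87005625) = 2.2257.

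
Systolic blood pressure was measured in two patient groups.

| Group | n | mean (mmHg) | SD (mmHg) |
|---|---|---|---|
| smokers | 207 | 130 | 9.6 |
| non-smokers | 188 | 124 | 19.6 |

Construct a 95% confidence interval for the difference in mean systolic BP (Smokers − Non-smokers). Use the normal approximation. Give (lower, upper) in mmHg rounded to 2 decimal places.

(2.91, 9.09)

Per-group SEs: s₁/√n₁ = 9.6/√207 = 0.6672, s₂/√n₂ = 19.6/√188 = 1.4295.
Unpooled SE of the difference: √(0.44515584 + 2.04347025) = 1.5775.
Margin of error = z* · SE = 1.960 × 1.5775 = 3.0919.
x̄₁ − x̄₂ = 130 − 124 = 6.0000.
CI: 6.0000 ± 3.0919 = (2.91, 9.09).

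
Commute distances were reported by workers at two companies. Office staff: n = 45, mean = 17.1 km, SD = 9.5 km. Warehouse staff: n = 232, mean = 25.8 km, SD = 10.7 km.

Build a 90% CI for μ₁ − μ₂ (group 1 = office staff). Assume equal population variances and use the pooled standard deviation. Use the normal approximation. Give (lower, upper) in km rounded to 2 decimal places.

(-11.52, -5.88)

Pooled variance s_p² = [44·9.5² + 231·10.7²] / (45+232−2) = 110.6116, so s_p = 10.5172.
SE_diff = s_p·√(1/n₁ + 1/n₂) = 10.5172·√(1/45 + 1/232) = 1.7131.
z* = 1.645; margin = 1.645 × 1.7131 = 2.8180.
Difference = 17.1 − 25.8 = -8.7000.
-8.7000 ± 2.8180 → (-11.52, -5.88).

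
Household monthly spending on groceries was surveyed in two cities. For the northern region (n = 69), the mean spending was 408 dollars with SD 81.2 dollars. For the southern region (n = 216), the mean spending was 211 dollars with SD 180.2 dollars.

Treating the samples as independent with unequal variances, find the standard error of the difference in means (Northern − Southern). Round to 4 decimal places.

15.6809

Standard errors of each mean: 81.2/√69 = 9.7753 and 180.2/√216 = 12.2611.
SE(x̄₁ − x̄₂) = √(9.7753² + 12.2611²) = 15.6809 for independent samples with unequal variances.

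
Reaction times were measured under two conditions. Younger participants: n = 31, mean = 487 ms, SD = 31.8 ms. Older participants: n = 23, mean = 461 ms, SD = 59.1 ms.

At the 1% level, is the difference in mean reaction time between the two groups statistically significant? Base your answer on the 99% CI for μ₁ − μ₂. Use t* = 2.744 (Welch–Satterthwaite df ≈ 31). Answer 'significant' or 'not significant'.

SE₁ = s₁/√n₁ = 31.8/√31 = 5.7114; SE₂ = 59.1/√23 = 12.3232.
Independent samples, unequal variances: SE_diff = √(SE₁² + SE₂²) = √(32.62008996 + 151.86125824) = 13.5824.
t* = 2.744, so margin of error = 2.744 × 13.5824 = 37.2701.
Difference in means = 487 − 461 = 26.0000.
26.0000 ± 37.2701 → (-11.2701, 63.2701).
The interval (-11.2701, 63.2701) contains 0, so the difference is not significant.

not significant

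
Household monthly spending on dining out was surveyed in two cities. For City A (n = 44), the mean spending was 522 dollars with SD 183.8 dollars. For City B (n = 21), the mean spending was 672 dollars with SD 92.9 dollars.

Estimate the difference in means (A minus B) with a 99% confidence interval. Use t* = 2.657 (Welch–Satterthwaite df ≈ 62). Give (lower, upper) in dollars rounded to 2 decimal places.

(-241.22, -58.78)

SE₁ = s₁/√n₁ = 183.8/√44 = 27.7089; SE₂ = 92.9/√21 = 20.2724.
Independent samples, unequal variances: SE_diff = √(SE₁² + SE₂²) = √(767.78313921 + 410.97020176) = 34.3330.
t* = 2.657, so margin of error = 2.657 × 34.3330 = 91.2228.
Difference in means = 522 − 672 = -150.0000.
-150.0000 ± 91.2228 → (-241.22, -58.78).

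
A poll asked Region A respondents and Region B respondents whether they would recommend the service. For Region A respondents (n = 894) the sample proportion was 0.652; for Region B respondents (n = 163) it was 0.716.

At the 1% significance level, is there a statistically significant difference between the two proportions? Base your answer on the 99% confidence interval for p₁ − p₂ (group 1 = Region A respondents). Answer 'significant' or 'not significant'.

Each SE is √(p̂(1−p̂)/n): √(0.6520·0.3480/894) = 0.01593 and √(0.7160·0.2840/163) = 0.03532.
SE(p̂₁ − p̂₂) = √(SE₁² + SE₂²) = √(0.0002537649 + 0.0012475024) = 0.03875, since the two samples are independent.
At 99% confidence z* = 2.576; margin = 2.576 × 0.03875 = 0.09982.
The difference is 0.6520 − 0.7160 = -0.0640, so the interval is -0.0640 ± 0.09982 = (-0.16382, 0.03582).
The interval (-0.16382, 0.03582) contains 0, so the difference is not significant.

not significant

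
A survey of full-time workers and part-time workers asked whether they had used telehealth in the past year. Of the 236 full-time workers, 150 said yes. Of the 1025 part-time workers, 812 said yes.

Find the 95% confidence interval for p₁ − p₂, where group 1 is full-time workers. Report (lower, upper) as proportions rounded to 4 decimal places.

Sample proportions: 150/236 = 0.6356, 812/1025 = 0.7922.
Each SE is √(p̂(1−p̂)/n): √(0.6356·0.3644/236) = 0.03133 and √(0.7922·0.2078/1025) = 0.01267.
SE(p̂₁ − p̂₂) = √(SE₁² + SE₂²) = √(0.0009815689 + 0.0001605289) = 0.03379, since the two samples are independent.
At 95% confidence z* = 1.960; margin = 1.960 × 0.03379 = 0.06623.
The difference is 0.6356 − 0.7922 = -0.1566, so the interval is -0.1566 ± 0.06623 = (-0.2228, -0.0904).

(-0.2228, -0.0904)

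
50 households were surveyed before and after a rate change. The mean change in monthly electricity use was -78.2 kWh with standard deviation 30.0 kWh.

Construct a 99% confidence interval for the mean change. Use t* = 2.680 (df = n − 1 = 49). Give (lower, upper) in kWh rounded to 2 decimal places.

(-89.57, -66.83)

Paired design: SE = s_d/√n = 30.0/√50 = 4.2426.
t* = 2.680; margin of error = 2.680 × 4.2426 = 11.3702.
-78.2 ± 11.3702 → (-89.57, -66.83).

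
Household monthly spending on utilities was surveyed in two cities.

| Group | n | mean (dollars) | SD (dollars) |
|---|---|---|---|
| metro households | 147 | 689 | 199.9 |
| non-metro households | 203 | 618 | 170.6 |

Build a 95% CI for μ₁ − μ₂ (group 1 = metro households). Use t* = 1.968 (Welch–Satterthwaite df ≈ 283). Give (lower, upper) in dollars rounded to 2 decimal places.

(30.90, 111.10)

SE₁ = s₁/√n₁ = 199.9/√147 = 16.4875; SE₂ = 170.6/√203 = 11.9738.
Independent samples, unequal variances: SE_diff = √(SE₁² + SE₂²) = √(271.83765625 + 143.37188644) = 20.3767.
t* = 1.968, so margin of error = 1.968 × 20.3767 = 40.1013.
Difference in means = 689 − 618 = 71.0000.
71.0000 ± 40.1013 → (30.90, 111.10).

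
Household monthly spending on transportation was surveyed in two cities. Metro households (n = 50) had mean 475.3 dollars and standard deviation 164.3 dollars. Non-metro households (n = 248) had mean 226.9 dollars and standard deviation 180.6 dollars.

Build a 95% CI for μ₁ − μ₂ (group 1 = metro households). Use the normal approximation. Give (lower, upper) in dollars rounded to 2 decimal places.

(197.61, 299.19)

Per-group SEs: s₁/√n₁ = 164.3/√50 = 23.2355, s₂/√n₂ = 180.6/√248 = 11.4681.
Unpooled SE of the difference: √(539.88846025 + 131.51731761) = 25.9115.
Margin of error = z* · SE = 1.960 × 25.9115 = 50.7865.
x̄₁ − x̄₂ = 475.3 − 226.9 = 248.4000.
CI: 248.4000 ± 50.7865 = (197.61, 299.19).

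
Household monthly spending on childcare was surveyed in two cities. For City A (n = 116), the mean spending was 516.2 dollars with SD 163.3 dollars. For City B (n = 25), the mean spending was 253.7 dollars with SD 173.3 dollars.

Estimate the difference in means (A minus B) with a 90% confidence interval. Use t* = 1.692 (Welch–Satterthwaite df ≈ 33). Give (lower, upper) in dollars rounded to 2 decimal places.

SE₁ = s₁/√n₁ = 163.3/√116 = 15.1620; SE₂ = 173.3/√25 = 34.6600.
Independent samples, unequal variances: SE_diff = √(SE₁² + SE₂²) = √(229.886244 + 1201.3156) = 37.8312.
t* = 1.692, so margin of error = 1.692 × 37.8312 = 64.0104.
Difference in means = 516.2 − 253.7 = 262.5000.
262.5000 ± 64.0104 → (198.49, 326.51).

(198.49, 326.51)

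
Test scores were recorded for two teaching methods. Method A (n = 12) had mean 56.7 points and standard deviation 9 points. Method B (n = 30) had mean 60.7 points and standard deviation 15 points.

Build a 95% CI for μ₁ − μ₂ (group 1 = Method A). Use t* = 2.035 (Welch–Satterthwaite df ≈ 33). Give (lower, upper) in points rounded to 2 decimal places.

(-11.68, 3.68)

Standard errors of each mean: 9/√12 = 2.5981 and 15/√30 = 2.7386.
SE(x̄₁ − x̄₂) = √(2.5981² + 2.7386²) = 3.7749 for independent samples with unequal variances.
With t* = 2.035, the margin is 2.035 × 3.7749 = 7.6819.
x̄₁ − x̄₂ = 56.7 − 60.7 = -4.0000; the interval is -4.0000 ± 7.6819 = (-11.68, 3.68).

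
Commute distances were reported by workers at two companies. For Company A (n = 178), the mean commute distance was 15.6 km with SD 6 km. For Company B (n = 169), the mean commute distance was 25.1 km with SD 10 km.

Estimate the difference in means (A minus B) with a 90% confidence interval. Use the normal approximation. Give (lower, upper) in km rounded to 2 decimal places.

SE₁ = s₁/√n₁ = 6/√178 = 0.4497; SE₂ = 10/√169 = 0.7692.
Independent samples, unequal variances: SE_diff = √(SE₁² + SE₂²) = √(0.20223009 + 0.59166864) = 0.8910.
z* = 1.645, so margin of error = 1.645 × 0.8910 = 1.4657.
Difference in means = 15.6 − 25.1 = -9.5000.
-9.5000 ± 1.4657 → (-10.97, -8.03).

(-10.97, -8.03)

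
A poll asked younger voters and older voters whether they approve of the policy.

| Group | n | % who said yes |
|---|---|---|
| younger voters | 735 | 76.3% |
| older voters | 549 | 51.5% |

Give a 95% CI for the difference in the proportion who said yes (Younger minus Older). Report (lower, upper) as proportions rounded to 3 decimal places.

(0.196, 0.300)

Each SE is √(p̂(1−p̂)/n): √(0.7630·0.2370/735) = 0.01569 and √(0.5150·0.4850/549) = 0.02133.
SE(p̂₁ − p̂₂) = √(SE₁² + SE₂²) = √(0.0002461761 + 0.0004549689) = 0.02648, since the two samples are independent.
At 95% confidence z* = 1.960; margin = 1.960 × 0.02648 = 0.05190.
The difference is 0.7630 − 0.5150 = 0.2480, so the interval is 0.2480 ± 0.05190 = (0.196, 0.300).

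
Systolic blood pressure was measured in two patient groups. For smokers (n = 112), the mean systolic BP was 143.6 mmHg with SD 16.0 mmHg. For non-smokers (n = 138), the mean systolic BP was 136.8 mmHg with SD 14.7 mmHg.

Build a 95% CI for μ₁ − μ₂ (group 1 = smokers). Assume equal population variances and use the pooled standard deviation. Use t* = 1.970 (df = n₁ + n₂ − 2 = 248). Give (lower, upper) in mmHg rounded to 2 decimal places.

Pooled variance s_p² = [111·16.0² + 137·14.7²] / (112+138−2) = 233.9529, so s_p = 15.2955.
SE_diff = s_p·√(1/n₁ + 1/n₂) = 15.2955·√(1/112 + 1/138) = 1.9453.
t* = 1.970; margin = 1.970 × 1.9453 = 3.8322.
Difference = 143.6 − 136.8 = 6.8000.
6.8000 ± 3.8322 → (2.97, 10.63).

(2.97, 10.63)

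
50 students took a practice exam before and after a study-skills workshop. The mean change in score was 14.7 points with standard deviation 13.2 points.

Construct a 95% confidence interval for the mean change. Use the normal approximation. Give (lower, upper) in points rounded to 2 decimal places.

(11.04, 18.36)

Paired design: SE = s_d/√n = 13.2/√50 = 1.8668.
z* = 1.960; margin of error = 1.960 × 1.8668 = 3.6589.
14.7 ± 3.6589 → (11.04, 18.36).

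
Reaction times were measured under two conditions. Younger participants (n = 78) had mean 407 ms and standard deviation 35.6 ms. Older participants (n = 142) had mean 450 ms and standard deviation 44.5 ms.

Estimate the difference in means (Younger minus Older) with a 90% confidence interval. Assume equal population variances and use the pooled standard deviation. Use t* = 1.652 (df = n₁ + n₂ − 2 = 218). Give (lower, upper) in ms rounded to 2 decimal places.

s_p = √[((n₁−1)s₁² + (n₂−1)s₂²)/(n₁+n₂−2)] = √[(77·35.6² + 141·44.5²)/218] = 41.5746.
SE = 41.5746·√(1/78 + 1/142) = 5.8593.
With t* = 1.652, margin = 1.652 × 5.8593 = 9.6796.
x̄₁ − x̄₂ = 407 − 450 = -43.0000; interval -43.0000 ± 9.6796 = (-52.68, -33.32).

(-52.68, -33.32)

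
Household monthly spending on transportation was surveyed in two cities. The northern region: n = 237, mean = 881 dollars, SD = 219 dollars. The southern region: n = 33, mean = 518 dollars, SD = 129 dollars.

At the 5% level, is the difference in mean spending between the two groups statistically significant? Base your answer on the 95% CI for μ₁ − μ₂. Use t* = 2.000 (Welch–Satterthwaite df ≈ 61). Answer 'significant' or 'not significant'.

SE₁ = s₁/√n₁ = 219/√237 = 14.2256; SE₂ = 129/√33 = 22.4560.
Independent samples, unequal variances: SE_diff = √(SE₁² + SE₂²) = √(202.36769536 + 504.271936) = 26.5827.
t* = 2.000, so margin of error = 2.000 × 26.5827 = 53.1654.
Difference in means = 881 − 518 = 363.0000.
363.0000 ± 53.1654 → (309.8346, 416.1654).
The interval (309.8346, 416.1654) does not contain 0, so the difference is significant.

significant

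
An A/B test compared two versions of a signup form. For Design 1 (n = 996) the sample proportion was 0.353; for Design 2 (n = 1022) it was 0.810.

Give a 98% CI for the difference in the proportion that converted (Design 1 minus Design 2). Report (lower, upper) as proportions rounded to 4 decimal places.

(-0.5023, -0.4117)

Each SE is √(p̂(1−p̂)/n): √(0.3530·0.6470/996) = 0.01514 and √(0.8100·0.1900/1022) = 0.01227.
SE(p̂₁ − p̂₂) = √(SE₁² + SE₂²) = √(0.0002292196 + 0.0001505529) = 0.01949, since the two samples are independent.
At 98% confidence z* = 2.326; margin = 2.326 × 0.01949 = 0.04533.
The difference is 0.3530 − 0.8100 = -0.4570, so the interval is -0.4570 ± 0.04533 = (-0.5023, -0.4117).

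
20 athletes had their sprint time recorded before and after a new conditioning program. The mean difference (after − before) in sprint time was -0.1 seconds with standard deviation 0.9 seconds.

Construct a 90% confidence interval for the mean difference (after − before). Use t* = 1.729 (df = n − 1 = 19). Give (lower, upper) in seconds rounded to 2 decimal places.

This is a matched-pairs design, so SE = s_d/√n = 0.9/√20 = 0.2012.
Margin = 1.729 × 0.2012 = 0.3479; the interval is -0.1 ± 0.3479 = (-0.45, 0.25).

(-0.45, 0.25)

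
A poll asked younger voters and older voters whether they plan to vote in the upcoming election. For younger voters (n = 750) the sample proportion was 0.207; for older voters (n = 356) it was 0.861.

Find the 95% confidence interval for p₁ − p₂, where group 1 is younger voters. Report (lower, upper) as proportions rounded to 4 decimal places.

SE₁ = √(p̂₁(1−p̂₁)/n₁) = √(0.2070·0.7930/750) = 0.01479; SE₂ = √(0.8610·0.1390/356) = 0.01834.
Independent samples: SE of the difference = √(SE₁² + SE₂²) = √(0.0002187441 + 0.0003363556) = 0.02356.
z* for 95% confidence is 1.960, so the margin of error is 1.960 × 0.02356 = 0.04618.
Point estimate p̂₁ − p̂₂ = 0.2070 − 0.8610 = -0.6540.
-0.6540 ± 0.04618 → (-0.7002, -0.6078).

(-0.7002, -0.6078)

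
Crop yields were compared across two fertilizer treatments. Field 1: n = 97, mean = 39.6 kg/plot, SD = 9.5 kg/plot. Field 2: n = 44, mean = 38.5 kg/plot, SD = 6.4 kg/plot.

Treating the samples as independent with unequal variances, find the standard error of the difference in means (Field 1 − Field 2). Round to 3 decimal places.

1.364

Per-group SEs: s₁/√n₁ = 9.5/√97 = 0.9646, s₂/√n₂ = 6.4/√44 = 0.9648.
Unpooled SE of the difference: √(0.93045316 + 0.93083904) = 1.3643.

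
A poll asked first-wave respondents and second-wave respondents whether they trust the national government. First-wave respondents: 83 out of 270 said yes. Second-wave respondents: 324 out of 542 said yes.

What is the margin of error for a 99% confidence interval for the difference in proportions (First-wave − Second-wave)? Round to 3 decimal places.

0.090

Sample proportions: 83/270 = 0.3074, 324/542 = 0.5978.
Each SE is √(p̂(1−p̂)/n): √(0.3074·0.6926/270) = 0.02808 and √(0.5978·0.4022/542) = 0.02106.
SE(p̂₁ − p̂₂) = √(SE₁² + SE₂²) = √(0.0007884864 + 0.0004435236) = 0.03510, since the two samples are independent.
At 99% confidence z* = 2.576; margin = 2.576 × 0.03510 = 0.09042.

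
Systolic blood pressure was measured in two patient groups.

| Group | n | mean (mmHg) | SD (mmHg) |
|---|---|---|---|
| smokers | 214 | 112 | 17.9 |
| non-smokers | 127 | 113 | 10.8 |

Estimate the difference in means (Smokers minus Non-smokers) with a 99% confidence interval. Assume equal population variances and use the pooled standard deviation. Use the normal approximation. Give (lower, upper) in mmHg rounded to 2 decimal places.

s_p = √[((n₁−1)s₁² + (n₂−1)s₂²)/(n₁+n₂−2)] = √[(213·17.9² + 126·10.8²)/339] = 15.6420.
SE = 15.6420·√(1/214 + 1/127) = 1.7521.
With z* = 2.576, margin = 2.576 × 1.7521 = 4.5134.
x̄₁ − x̄₂ = 112 − 113 = -1.0000; interval -1.0000 ± 4.5134 = (-5.51, 3.51).

(-5.51, 3.51)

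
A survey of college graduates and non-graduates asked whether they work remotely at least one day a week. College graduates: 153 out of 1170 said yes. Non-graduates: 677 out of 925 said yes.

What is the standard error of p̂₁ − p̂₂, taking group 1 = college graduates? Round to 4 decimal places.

First, p̂₁ = 153/1170 = 0.1308; p̂₂ = 677/925 = 0.7319.
The two standard errors are √(0.1308×0.8692/1170) = 0.00986 and √(0.7319×0.2681/925) = 0.01456.
Because the samples are independent, SE_diff = √(0.00986² + 0.01456²) = 0.01758.

0.0176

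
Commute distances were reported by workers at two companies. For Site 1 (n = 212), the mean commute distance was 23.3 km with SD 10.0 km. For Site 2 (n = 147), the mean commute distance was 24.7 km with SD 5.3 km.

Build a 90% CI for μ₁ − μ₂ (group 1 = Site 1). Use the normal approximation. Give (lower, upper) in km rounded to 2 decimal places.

Standard errors of each mean: 10.0/√212 = 0.6868 and 5.3/√147 = 0.4371.
SE(x̄₁ − x̄₂) = √(0.6868² + 0.4371²) = 0.8141 for independent samples with unequal variances.
With z* = 1.645, the margin is 1.645 × 0.8141 = 1.3392.
x̄₁ − x̄₂ = 23.3 − 24.7 = -1.4000; the interval is -1.4000 ± 1.3392 = (-2.74, -0.06).

(-2.74, -0.06)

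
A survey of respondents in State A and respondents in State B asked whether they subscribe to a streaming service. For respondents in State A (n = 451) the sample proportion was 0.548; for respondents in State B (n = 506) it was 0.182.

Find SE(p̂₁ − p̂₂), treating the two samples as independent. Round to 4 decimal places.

0.0290

The two standard errors are √(0.5480×0.4520/451) = 0.02344 and √(0.1820×0.8180/506) = 0.01715.
Because the samples are independent, SE_diff = √(0.02344² + 0.01715²) = 0.02904.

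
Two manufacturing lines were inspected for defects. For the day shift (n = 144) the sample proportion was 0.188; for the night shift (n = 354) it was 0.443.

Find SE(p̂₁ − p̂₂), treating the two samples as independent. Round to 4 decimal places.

The two standard errors are √(0.1880×0.8120/144) = 0.03256 and √(0.4430×0.5570/354) = 0.02640.
Because the samples are independent, SE_diff = √(0.03256² + 0.02640²) = 0.04192.

0.0419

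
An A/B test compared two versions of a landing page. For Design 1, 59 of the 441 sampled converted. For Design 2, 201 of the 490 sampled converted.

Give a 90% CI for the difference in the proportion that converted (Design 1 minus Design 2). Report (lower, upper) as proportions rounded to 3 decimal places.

First, p̂₁ = 59/441 = 0.1338; p̂₂ = 201/490 = 0.4102.
The two standard errors are √(0.1338×0.8662/441) = 0.01621 and √(0.4102×0.5898/490) = 0.02222.
Because the samples are independent, SE_diff = √(0.01621² + 0.02222²) = 0.02750.
Using z* = 1.645 for 90%, ME = 1.645 × 0.02750 = 0.04524.
p̂₁ − p̂₂ = -0.2764; interval -0.2764 ± 0.04524 gives (-0.322, -0.231).

(-0.322, -0.231)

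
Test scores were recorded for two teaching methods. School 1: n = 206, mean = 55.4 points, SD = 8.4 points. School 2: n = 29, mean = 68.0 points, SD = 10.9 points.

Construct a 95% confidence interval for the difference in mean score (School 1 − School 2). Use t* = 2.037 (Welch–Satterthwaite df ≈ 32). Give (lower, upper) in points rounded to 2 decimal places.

Standard errors of each mean: 8.4/√206 = 0.5853 and 10.9/√29 = 2.0241.
SE(x̄₁ − x̄₂) = √(0.5853² + 2.0241²) = 2.1070 for independent samples with unequal variances.
With t* = 2.037, the margin is 2.037 × 2.1070 = 4.2920.
x̄₁ − x̄₂ = 55.4 − 68.0 = -12.6000; the interval is -12.6000 ± 4.2920 = (-16.89, -8.31).

(-16.89, -8.31)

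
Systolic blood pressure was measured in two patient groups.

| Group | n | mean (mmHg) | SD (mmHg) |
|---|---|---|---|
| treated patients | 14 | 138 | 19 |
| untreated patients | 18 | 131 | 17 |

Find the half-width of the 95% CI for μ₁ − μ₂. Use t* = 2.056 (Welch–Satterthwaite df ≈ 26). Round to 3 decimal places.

Per-group SEs: s₁/√n₁ = 19/√14 = 5.0780, s₂/√n₂ = 17/√18 = 4.0069.
Unpooled SE of the difference: √(25.786084 + 16.05524761) = 6.4685.
Margin of error = t* · SE = 2.056 × 6.4685 = 13.2992.

13.299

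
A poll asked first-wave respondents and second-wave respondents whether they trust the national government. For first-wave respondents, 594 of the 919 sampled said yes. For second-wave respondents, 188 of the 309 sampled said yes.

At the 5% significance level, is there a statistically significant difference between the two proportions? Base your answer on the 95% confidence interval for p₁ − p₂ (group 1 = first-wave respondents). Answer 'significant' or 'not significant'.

p̂₁ = 594/919 = 0.6464 and p̂₂ = 188/309 = 0.6084.
SE₁ = √(p̂₁(1−p̂₁)/n₁) = √(0.6464·0.3536/919) = 0.01577; SE₂ = √(0.6084·0.3916/309) = 0.02777.
Independent samples: SE of the difference = √(SE₁² + SE₂²) = √(0.0002486929 + 0.0007711729) = 0.03194.
z* for 95% confidence is 1.960, so the margin of error is 1.960 × 0.03194 = 0.06260.
Point estimate p̂₁ − p̂₂ = 0.6464 − 0.6084 = 0.0380.
0.0380 ± 0.06260 → (-0.02460, 0.10060).
The interval (-0.02460, 0.10060) contains 0, so the difference is not significant.

not significant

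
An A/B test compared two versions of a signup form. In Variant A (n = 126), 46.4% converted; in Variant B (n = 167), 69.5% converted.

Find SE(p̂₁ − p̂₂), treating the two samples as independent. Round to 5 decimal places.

0.05695

The two standard errors are √(0.4640×0.5360/126) = 0.04443 and √(0.6950×0.3050/167) = 0.03563.
Because the samples are independent, SE_diff = √(0.04443² + 0.03563²) = 0.05695.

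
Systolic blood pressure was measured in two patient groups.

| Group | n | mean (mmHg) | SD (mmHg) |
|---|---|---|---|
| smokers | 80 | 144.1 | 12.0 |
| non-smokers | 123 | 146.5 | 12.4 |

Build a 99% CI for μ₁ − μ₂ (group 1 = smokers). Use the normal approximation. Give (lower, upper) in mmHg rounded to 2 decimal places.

(-6.90, 2.10)

SE₁ = s₁/√n₁ = 12.0/√80 = 1.3416; SE₂ = 12.4/√123 = 1.1181.
Independent samples, unequal variances: SE_diff = √(SE₁² + SE₂²) = √(1.79989056 + 1.25014761) = 1.7464.
z* = 2.576, so margin of error = 2.576 × 1.7464 = 4.4987.
Difference in means = 144.1 − 146.5 = -2.4000.
-2.4000 ± 4.4987 → (-6.90, 2.10).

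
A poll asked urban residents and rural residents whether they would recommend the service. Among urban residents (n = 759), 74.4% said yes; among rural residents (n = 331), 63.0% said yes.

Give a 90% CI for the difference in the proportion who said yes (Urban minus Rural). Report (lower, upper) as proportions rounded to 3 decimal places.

The two standard errors are √(0.7440×0.2560/759) = 0.01584 and √(0.6300×0.3700/331) = 0.02654.
Because the samples are independent, SE_diff = √(0.01584² + 0.02654²) = 0.03091.
Using z* = 1.645 for 90%, ME = 1.645 × 0.03091 = 0.05085.
p̂₁ − p̂₂ = 0.1140; interval 0.1140 ± 0.05085 gives (0.063, 0.165).

(0.063, 0.165)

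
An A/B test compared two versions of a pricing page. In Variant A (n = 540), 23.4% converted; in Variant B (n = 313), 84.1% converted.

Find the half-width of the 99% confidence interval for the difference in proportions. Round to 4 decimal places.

0.0710

Each SE is √(p̂(1−p̂)/n): √(0.2340·0.7660/540) = 0.01822 and √(0.8410·0.1590/313) = 0.02067.
SE(p̂₁ − p̂₂) = √(SE₁² + SE₂²) = √(0.0003319684 + 0.0004272489) = 0.02755, since the two samples are independent.
At 99% confidence z* = 2.576; margin = 2.576 × 0.02755 = 0.07097.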